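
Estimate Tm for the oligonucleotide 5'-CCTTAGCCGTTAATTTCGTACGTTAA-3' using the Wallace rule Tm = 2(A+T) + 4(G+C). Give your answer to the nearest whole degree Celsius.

72°C

Base counts: A=6, T=10, G=4, C=6 (length 26).
Tm = 2·(6+10) + 4·(4+6) = 2·16 + 4·10 = 32 + 40 = 72°C.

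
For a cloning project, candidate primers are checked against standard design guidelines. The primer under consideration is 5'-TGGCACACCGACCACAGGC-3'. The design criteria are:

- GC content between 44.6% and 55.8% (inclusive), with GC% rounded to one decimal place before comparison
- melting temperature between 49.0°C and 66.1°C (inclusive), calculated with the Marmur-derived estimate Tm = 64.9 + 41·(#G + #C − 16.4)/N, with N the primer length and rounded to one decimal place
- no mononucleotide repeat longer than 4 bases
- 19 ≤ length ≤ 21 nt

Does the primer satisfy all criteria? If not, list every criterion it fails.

Fails: GC content.

Base counts: A=5, T=1, G=5, C=8 (length 19).
GC content: GC 13/19 = 68.4%, outside 44.6–55.8% ✗
Tm: Tm = 64.9 + 41·(13 − 16.4)/19 = 57.6°C ✓
homopolymer run: longest run = 2 ✓
length: length 19 ✓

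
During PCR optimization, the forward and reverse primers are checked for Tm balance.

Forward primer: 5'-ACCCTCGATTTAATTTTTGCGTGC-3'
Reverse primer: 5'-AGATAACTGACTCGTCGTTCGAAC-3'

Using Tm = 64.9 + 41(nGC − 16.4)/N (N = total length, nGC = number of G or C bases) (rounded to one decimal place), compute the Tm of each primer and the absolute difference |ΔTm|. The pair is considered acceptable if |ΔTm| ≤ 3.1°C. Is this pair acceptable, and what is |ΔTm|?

Forward: G+C = 10, N = 24 → Tm = 64.9 + 41·(10 − 16.4)/24 = 54.0°C.
Reverse: G+C = 11, N = 24 → Tm = 64.9 + 41·(11 − 16.4)/24 = 55.7°C.
|ΔTm| = |54.0 − 55.7| = 1.7°C, ≤ 3.1°C.

|ΔTm| = 1.7°C; the pair is acceptable.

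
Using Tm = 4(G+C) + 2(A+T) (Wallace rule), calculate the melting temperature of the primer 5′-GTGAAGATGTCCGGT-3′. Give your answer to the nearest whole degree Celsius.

Base counts: A=3, T=4, G=6, C=2 (length 15).
Tm = 2·(3+4) + 4·(6+2) = 2·7 + 4·8 = 14 + 32 = 46°C.

46°C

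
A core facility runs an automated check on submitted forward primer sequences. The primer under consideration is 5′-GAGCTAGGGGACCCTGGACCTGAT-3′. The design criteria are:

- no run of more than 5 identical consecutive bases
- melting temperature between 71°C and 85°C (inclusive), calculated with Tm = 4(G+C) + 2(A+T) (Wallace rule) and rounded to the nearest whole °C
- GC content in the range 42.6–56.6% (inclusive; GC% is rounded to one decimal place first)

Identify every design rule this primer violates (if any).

Base counts: A=5, T=4, G=9, C=6 (length 24).
homopolymer run: longest run = 4 ✓
Tm: Tm = 2·9 + 4·15 = 78°C ✓
GC content: GC 15/24 = 62.5%, outside 42.6–56.6% ✗

Fails: GC content.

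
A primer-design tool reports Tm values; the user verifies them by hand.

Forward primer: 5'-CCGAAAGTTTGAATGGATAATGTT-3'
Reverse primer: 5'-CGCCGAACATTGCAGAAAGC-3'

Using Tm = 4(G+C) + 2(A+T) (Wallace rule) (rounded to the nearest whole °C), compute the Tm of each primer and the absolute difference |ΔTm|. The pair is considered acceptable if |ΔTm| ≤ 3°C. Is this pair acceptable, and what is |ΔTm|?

|ΔTm| = 2°C; the pair is acceptable.

Forward: A=8 T=8 G=6 C=2 → Tm = 2·16 + 4·8 = 64°C.
Reverse: A=7 T=2 G=5 C=6 → Tm = 2·9 + 4·11 = 62°C.
|ΔTm| = |64 − 62| = 2°C, ≤ 3°C.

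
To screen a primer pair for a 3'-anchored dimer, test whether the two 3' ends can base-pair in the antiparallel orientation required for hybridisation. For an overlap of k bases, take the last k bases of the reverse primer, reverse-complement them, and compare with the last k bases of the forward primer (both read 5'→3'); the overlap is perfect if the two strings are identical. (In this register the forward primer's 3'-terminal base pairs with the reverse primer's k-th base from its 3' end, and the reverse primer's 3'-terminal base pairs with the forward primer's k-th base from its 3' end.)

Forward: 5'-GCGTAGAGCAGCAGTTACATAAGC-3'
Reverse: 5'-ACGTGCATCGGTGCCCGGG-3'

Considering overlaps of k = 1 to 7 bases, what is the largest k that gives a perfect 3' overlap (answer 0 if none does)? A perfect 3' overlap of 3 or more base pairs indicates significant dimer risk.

Last 7 bases (5'→3') — forward …CATAAGC, reverse …GCCCGGG.
Reverse complement of the reverse primer's last 7 bases: CCCGGGC; its first k bases are the reverse complement of the reverse primer's last k bases, so a perfect k-base overlap needs the forward primer's last k bases to equal them.
Comparing (forward last k vs required): k=1: C vs C ✓; k=2: GC vs CC ✗; k=3: AGC vs CCC ✗; k=4: AAGC vs CCCG ✗; k=5: TAAGC vs CCCGG ✗; k=6: ATAAGC vs CCCGGG ✗; k=7: CATAAGC vs CCCGGGC ✗.
Only k = 1 is perfect, so the longest perfect 3' overlap is 1.

Longest perfect overlap: 1 complementary base pair; below the dimer-risk threshold (threshold 3).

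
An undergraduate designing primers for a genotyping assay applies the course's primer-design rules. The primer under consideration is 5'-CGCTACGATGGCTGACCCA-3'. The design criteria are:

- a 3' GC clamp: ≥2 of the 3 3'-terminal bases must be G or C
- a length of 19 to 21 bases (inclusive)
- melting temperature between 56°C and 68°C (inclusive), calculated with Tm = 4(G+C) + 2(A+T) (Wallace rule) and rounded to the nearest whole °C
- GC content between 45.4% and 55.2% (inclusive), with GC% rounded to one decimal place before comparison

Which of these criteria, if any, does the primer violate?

Fails: GC content.

Base counts: A=4, T=3, G=5, C=7 (length 19).
GC clamp: 3' end CCA has 2 G/C ✓
length: length 19 ✓
Tm: Tm = 2·7 + 4·12 = 62°C ✓
GC content: GC 12/19 = 63.2%, outside 45.4–55.2% ✗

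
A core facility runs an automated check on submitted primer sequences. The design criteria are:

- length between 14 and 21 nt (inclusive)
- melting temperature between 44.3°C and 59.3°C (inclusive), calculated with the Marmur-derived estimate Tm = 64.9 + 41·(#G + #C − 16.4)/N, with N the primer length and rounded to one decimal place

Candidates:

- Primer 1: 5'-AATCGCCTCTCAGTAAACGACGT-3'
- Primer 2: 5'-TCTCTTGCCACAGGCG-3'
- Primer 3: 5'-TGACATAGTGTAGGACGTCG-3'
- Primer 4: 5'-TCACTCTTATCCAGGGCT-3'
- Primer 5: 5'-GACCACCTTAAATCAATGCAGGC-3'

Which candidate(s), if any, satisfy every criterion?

Primer 2, Primer 3 and Primer 4.

Primer 1 (23 nt, A=7 T=5 G=4 C=7): length 23, outside 14–21 ✗; Tm = 64.9 + 41·(11 − 16.4)/23 = 55.3°C ✓ — fails.
Primer 2 (16 nt, A=2 T=4 G=4 C=6): length 16 ✓; Tm = 64.9 + 41·(10 − 16.4)/16 = 48.5°C ✓ — passes.
Primer 3 (20 nt, A=5 T=5 G=7 C=3): length 20 ✓; Tm = 64.9 + 41·(10 − 16.4)/20 = 51.8°C ✓ — passes.
Primer 4 (18 nt, A=3 T=6 G=3 C=6): length 18 ✓; Tm = 64.9 + 41·(9 − 16.4)/18 = 48.0°C ✓ — passes.
Primer 5 (23 nt, A=8 T=4 G=4 C=7): length 23, outside 14–21 ✗; Tm = 64.9 + 41·(11 − 16.4)/23 = 55.3°C ✓ — fails.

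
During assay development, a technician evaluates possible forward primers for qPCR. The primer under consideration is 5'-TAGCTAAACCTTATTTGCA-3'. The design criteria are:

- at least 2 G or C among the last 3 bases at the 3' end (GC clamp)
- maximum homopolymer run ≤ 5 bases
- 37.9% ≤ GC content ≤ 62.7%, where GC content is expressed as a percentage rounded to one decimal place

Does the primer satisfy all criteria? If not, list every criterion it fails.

Fails: GC content.

Base counts: A=6, T=7, G=2, C=4 (length 19).
GC clamp: 3' end GCA has 2 G/C ✓
homopolymer run: longest run = 3 ✓
GC content: GC 6/19 = 31.6%, outside 37.9–62.7% ✗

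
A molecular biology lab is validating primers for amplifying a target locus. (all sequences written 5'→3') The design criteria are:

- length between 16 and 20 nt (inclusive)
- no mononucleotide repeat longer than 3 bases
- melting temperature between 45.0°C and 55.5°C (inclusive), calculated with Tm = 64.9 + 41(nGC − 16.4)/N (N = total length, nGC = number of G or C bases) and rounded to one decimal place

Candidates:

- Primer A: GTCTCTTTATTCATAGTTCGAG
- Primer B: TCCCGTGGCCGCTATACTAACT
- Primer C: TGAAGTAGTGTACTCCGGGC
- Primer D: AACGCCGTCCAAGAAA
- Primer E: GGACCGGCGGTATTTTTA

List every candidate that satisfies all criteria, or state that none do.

Primer A (22 nt, A=4 T=10 G=4 C=4): length 22, outside 16–20 ✗; longest run = 3 ✓; Tm = 64.9 + 41·(8 − 16.4)/22 = 49.2°C ✓ — fails.
Primer B (22 nt, A=4 T=6 G=4 C=8): length 22, outside 16–20 ✗; longest run = 3 ✓; Tm = 64.9 + 41·(12 − 16.4)/22 = 56.7°C, outside 45.0–55.5°C ✗ — fails.
Primer C (20 nt, A=4 T=5 G=7 C=4): length 20 ✓; longest run = 3 ✓; Tm = 64.9 + 41·(11 − 16.4)/20 = 53.8°C ✓ — passes.
Primer D (16 nt, A=7 T=1 G=3 C=5): length 16 ✓; longest run = 3 ✓; Tm = 64.9 + 41·(8 − 16.4)/16 = 43.4°C, outside 45.0–55.5°C ✗ — fails.
Primer E (18 nt, A=3 T=6 G=6 C=3): length 18 ✓; longest run = 5, exceeds 3 ✗; Tm = 64.9 + 41·(9 − 16.4)/18 = 48.0°C ✓ — fails.

Primer C only.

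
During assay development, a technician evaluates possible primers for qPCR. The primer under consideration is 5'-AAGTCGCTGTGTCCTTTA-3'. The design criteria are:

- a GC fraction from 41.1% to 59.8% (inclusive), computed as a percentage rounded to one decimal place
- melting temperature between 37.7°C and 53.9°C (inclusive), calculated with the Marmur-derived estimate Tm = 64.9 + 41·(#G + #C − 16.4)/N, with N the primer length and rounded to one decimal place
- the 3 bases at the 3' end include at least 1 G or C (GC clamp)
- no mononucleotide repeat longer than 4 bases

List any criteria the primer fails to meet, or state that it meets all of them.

Fails: GC clamp.

Base counts: A=3, T=7, G=4, C=4 (length 18).
GC content: GC 8/18 = 44.4% ✓
Tm: Tm = 64.9 + 41·(8 − 16.4)/18 = 45.8°C ✓
GC clamp: 3' end TTA has 0 G/C, need ≥1 ✗
homopolymer run: longest run = 3 ✓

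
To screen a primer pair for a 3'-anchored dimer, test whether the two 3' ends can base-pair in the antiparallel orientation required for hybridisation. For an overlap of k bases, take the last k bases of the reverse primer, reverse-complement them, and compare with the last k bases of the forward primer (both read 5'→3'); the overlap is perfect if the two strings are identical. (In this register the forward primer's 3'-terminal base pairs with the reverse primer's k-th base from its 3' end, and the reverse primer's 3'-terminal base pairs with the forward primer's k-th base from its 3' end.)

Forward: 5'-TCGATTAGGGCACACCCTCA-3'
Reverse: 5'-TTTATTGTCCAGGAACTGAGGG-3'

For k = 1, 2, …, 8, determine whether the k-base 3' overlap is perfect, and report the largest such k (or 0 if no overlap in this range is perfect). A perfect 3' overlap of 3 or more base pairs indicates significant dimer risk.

Longest perfect overlap: 6 complementary base pairs; significant dimer risk (threshold 3).

Last 8 bases (5'→3') — forward …CACCCTCA, reverse …ACTGAGGG.
Reverse complement of the reverse primer's last 8 bases: CCCTCAGT; its first k bases are the reverse complement of the reverse primer's last k bases, so a perfect k-base overlap needs the forward primer's last k bases to equal them.
Comparing (forward last k vs required): k=1: A vs C ✗; k=2: CA vs CC ✗; k=3: TCA vs CCC ✗; k=4: CTCA vs CCCT ✗; k=5: CCTCA vs CCCTC ✗; k=6: CCCTCA vs CCCTCA ✓; k=7: ACCCTCA vs CCCTCAG ✗; k=8: CACCCTCA vs CCCTCAGT ✗.
Only k = 6 is perfect, so the longest perfect 3' overlap is 6.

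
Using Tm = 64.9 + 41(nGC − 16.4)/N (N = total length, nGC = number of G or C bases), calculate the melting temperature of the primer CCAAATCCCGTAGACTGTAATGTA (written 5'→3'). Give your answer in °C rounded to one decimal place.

Base counts: A=8, T=6, G=4, C=6; G+C = 10, N = 24.
Tm = 64.9 + 41·(10 − 16.4)/24 = 64.9 + -262.40/24 = 54.0°C.

54.0°C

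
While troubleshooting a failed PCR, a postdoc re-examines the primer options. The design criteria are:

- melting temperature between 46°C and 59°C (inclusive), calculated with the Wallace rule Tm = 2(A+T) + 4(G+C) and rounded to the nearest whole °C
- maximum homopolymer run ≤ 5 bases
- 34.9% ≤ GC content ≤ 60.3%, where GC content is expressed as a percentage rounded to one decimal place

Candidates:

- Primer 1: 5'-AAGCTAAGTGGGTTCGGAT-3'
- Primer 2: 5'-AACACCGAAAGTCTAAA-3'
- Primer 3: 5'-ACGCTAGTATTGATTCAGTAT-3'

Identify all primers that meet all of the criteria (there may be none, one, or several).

Primer 1 (19 nt, A=5 T=5 G=7 C=2): Tm = 2·10 + 4·9 = 56°C ✓; longest run = 3 ✓; GC 9/19 = 47.4% ✓ — passes.
Primer 2 (17 nt, A=9 T=2 G=2 C=4): Tm = 2·11 + 4·6 = 46°C ✓; longest run = 3 ✓; GC 6/17 = 35.3% ✓ — passes.
Primer 3 (21 nt, A=6 T=8 G=4 C=3): Tm = 2·14 + 4·7 = 56°C ✓; longest run = 2 ✓; GC 7/21 = 33.3%, outside 34.9–60.3% ✗ — fails.

Primer 1 and Primer 2.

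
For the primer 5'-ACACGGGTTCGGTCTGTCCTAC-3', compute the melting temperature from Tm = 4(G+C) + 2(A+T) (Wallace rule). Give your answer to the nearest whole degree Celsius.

70°C

Base counts: A=3, T=6, G=6, C=7 (length 22).
Tm = 2·(3+6) + 4·(6+7) = 2·9 + 4·13 = 18 + 52 = 70°C.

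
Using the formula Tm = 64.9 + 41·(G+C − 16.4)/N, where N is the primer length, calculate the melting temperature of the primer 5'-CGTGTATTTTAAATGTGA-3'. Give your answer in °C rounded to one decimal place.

Base counts: A=5, T=8, G=4, C=1; G+C = 5, N = 18.
Tm = 64.9 + 41·(5 − 16.4)/18 = 64.9 + -467.40/18 = 38.9°C.

38.9°C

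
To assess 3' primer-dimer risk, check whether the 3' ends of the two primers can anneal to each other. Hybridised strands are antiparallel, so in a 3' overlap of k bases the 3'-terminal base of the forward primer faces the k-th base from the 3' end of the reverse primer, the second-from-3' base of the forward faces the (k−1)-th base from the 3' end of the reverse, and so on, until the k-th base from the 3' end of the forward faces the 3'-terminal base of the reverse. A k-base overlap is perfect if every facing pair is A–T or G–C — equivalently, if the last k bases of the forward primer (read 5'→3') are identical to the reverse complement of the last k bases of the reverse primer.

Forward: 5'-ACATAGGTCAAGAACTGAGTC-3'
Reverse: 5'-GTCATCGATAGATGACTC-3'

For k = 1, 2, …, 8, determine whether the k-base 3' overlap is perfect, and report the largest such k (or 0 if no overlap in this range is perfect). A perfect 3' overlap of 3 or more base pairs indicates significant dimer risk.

Last 8 bases (5'→3') — forward …ACTGAGTC, reverse …GATGACTC.
Reverse complement of the reverse primer's last 8 bases: GAGTCATC; its first k bases are the reverse complement of the reverse primer's last k bases, so a perfect k-base overlap needs the forward primer's last k bases to equal them.
Comparing (forward last k vs required): k=1: C vs G ✗; k=2: TC vs GA ✗; k=3: GTC vs GAG ✗; k=4: AGTC vs GAGT ✗; k=5: GAGTC vs GAGTC ✓; k=6: TGAGTC vs GAGTCA ✗; k=7: CTGAGTC vs GAGTCAT ✗; k=8: ACTGAGTC vs GAGTCATC ✗.
Only k = 5 is perfect, so the longest perfect 3' overlap is 5.

Longest perfect overlap: 5 complementary base pairs; significant dimer risk (threshold 3).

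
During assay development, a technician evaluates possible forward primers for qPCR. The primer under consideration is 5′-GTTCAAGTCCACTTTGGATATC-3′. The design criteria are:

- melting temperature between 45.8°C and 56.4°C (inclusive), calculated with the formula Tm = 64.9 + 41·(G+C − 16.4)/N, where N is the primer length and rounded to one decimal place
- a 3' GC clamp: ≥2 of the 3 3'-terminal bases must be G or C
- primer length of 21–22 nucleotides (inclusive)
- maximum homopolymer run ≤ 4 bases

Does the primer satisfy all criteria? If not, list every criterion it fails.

Fails: GC clamp.

Base counts: A=5, T=8, G=4, C=5 (length 22).
Tm: Tm = 64.9 + 41·(9 − 16.4)/22 = 51.1°C ✓
GC clamp: 3' end ATC has 1 G/C, need ≥2 ✗
length: length 22 ✓
homopolymer run: longest run = 3 ✓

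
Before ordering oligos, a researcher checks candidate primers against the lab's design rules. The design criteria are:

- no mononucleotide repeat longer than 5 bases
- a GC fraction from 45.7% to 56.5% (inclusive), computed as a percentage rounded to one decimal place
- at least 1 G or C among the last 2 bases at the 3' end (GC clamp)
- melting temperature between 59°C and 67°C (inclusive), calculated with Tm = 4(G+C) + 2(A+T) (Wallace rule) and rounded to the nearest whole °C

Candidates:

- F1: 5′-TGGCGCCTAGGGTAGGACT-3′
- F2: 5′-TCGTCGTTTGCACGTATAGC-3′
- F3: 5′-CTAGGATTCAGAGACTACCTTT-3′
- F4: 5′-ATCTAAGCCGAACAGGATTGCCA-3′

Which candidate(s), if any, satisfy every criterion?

F2 only.

F1 (19 nt, A=3 T=4 G=8 C=4): longest run = 3 ✓; GC 12/19 = 63.2%, outside 45.7–56.5% ✗; 3' end CT has 1 G/C ✓; Tm = 2·7 + 4·12 = 62°C ✓ — fails.
F2 (20 nt, A=3 T=7 G=5 C=5): longest run = 3 ✓; GC 10/20 = 50.0% ✓; 3' end GC has 2 G/C ✓; Tm = 2·10 + 4·10 = 60°C ✓ — passes.
F3 (22 nt, A=6 T=7 G=4 C=5): longest run = 3 ✓; GC 9/22 = 40.9%, outside 45.7–56.5% ✗; 3' end TT has 0 G/C, need ≥1 ✗; Tm = 2·13 + 4·9 = 62°C ✓ — fails.
F4 (23 nt, A=8 T=4 G=5 C=6): longest run = 2 ✓; GC 11/23 = 47.8% ✓; 3' end CA has 1 G/C ✓; Tm = 2·12 + 4·11 = 68°C, outside 59–67°C ✗ — fails.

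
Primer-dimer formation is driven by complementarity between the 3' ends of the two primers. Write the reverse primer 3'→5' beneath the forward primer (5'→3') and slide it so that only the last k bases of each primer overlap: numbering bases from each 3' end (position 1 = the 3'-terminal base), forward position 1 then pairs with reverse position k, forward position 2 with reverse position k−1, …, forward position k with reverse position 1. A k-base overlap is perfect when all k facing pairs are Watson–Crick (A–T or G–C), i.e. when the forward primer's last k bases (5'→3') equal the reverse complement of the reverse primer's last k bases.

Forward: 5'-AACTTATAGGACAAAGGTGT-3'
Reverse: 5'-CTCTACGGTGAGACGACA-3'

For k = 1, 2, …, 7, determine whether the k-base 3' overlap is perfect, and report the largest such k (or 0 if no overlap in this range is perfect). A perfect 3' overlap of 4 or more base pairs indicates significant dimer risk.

Last 7 bases (5'→3') — forward …AAGGTGT, reverse …GACGACA.
Reverse complement of the reverse primer's last 7 bases: TGTCGTC; its first k bases are the reverse complement of the reverse primer's last k bases, so a perfect k-base overlap needs the forward primer's last k bases to equal them.
Comparing (forward last k vs required): k=1: T vs T ✓; k=2: GT vs TG ✗; k=3: TGT vs TGT ✓; k=4: GTGT vs TGTC ✗; k=5: GGTGT vs TGTCG ✗; k=6: AGGTGT vs TGTCGT ✗; k=7: AAGGTGT vs TGTCGTC ✗.
Perfect overlaps at k = 1, 3; the largest is 3.

Longest perfect overlap: 3 complementary base pairs; below the dimer-risk threshold (threshold 4).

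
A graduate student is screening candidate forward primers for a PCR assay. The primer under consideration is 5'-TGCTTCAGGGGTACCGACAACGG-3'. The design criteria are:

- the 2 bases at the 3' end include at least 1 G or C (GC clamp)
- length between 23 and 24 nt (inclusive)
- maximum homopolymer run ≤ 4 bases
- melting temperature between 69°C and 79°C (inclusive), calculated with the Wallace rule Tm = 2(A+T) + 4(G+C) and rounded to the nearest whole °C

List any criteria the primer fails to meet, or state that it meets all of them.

Base counts: A=5, T=4, G=8, C=6 (length 23).
GC clamp: 3' end GG has 2 G/C ✓
length: length 23 ✓
homopolymer run: longest run = 4 ✓
Tm: Tm = 2·9 + 4·14 = 74°C ✓

Meets all criteria.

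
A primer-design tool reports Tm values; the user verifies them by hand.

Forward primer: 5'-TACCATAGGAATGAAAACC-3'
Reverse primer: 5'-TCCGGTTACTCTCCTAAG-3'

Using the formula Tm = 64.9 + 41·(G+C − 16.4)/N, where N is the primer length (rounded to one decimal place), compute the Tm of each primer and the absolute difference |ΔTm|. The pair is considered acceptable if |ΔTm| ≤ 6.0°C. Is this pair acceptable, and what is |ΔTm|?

|ΔTm| = 3.4°C; the pair is acceptable.

Forward: G+C = 7, N = 19 → Tm = 64.9 + 41·(7 − 16.4)/19 = 44.6°C.
Reverse: G+C = 9, N = 18 → Tm = 64.9 + 41·(9 − 16.4)/18 = 48.0°C.
|ΔTm| = |44.6 − 48.0| = 3.4°C, ≤ 6.0°C.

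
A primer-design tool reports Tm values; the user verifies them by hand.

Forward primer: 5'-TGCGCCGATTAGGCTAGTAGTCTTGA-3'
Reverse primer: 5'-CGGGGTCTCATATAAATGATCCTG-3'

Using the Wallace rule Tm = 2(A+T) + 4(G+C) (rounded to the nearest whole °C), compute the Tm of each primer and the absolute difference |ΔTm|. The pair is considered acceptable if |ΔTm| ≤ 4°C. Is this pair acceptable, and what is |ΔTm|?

|ΔTm| = 8°C; the pair is not acceptable.

Forward: A=5 T=8 G=8 C=5 → Tm = 2·13 + 4·13 = 78°C.
Reverse: A=6 T=7 G=6 C=5 → Tm = 2·13 + 4·11 = 70°C.
|ΔTm| = |78 − 70| = 8°C, > 4°C.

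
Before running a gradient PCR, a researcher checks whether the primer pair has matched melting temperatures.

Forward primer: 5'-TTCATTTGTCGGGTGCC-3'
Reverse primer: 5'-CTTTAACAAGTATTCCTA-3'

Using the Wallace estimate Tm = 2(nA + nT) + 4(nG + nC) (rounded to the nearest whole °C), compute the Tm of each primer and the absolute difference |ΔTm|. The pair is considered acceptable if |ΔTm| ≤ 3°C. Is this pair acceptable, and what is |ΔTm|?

Forward: A=1 T=7 G=5 C=4 → Tm = 2·8 + 4·9 = 52°C.
Reverse: A=6 T=7 G=1 C=4 → Tm = 2·13 + 4·5 = 46°C.
|ΔTm| = |52 − 46| = 6°C, > 3°C.

|ΔTm| = 6°C; the pair is not acceptable.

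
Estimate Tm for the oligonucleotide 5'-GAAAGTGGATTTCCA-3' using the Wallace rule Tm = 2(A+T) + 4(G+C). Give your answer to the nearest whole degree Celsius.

Base counts: A=5, T=4, G=4, C=2 (length 15).
Tm = 2·(5+4) + 4·(4+2) = 2·9 + 4·6 = 18 + 24 = 42°C.

42°C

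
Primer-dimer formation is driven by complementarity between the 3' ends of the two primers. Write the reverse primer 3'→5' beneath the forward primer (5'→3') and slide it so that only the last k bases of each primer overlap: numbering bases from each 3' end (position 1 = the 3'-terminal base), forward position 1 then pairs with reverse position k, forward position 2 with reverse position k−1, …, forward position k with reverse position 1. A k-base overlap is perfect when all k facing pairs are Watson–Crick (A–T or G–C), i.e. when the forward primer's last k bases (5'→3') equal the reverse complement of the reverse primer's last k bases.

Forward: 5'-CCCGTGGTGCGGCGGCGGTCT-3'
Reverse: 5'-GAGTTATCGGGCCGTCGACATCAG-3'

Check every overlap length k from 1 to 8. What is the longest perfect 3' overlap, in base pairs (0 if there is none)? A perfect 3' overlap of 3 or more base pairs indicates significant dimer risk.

Longest perfect overlap: 2 complementary base pairs; below the dimer-risk threshold (threshold 3).

Last 8 bases (5'→3') — forward …GGCGGTCT, reverse …GACATCAG.
Reverse complement of the reverse primer's last 8 bases: CTGATGTC; its first k bases are the reverse complement of the reverse primer's last k bases, so a perfect k-base overlap needs the forward primer's last k bases to equal them.
Comparing (forward last k vs required): k=1: T vs C ✗; k=2: CT vs CT ✓; k=3: TCT vs CTG ✗; k=4: GTCT vs CTGA ✗; k=5: GGTCT vs CTGAT ✗; k=6: CGGTCT vs CTGATG ✗; k=7: GCGGTCT vs CTGATGT ✗; k=8: GGCGGTCT vs CTGATGTC ✗.
Only k = 2 is perfect, so the longest perfect 3' overlap is 2.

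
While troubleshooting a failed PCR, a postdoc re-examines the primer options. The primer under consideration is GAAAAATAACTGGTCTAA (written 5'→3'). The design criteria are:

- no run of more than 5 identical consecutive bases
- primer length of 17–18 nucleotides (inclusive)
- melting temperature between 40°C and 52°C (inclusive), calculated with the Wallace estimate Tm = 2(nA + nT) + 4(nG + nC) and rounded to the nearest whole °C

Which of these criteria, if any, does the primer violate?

Meets all criteria.

Base counts: A=9, T=4, G=3, C=2 (length 18).
homopolymer run: longest run = 5 ✓
length: length 18 ✓
Tm: Tm = 2·13 + 4·5 = 46°C ✓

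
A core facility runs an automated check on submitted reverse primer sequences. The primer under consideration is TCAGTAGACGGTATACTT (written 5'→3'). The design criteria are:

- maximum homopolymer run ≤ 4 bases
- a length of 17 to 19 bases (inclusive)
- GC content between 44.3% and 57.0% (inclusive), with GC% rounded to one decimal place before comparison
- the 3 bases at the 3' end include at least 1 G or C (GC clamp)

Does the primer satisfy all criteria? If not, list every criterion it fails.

Base counts: A=5, T=6, G=4, C=3 (length 18).
homopolymer run: longest run = 2 ✓
length: length 18 ✓
GC content: GC 7/18 = 38.9%, outside 44.3–57.0% ✗
GC clamp: 3' end CTT has 1 G/C ✓

Fails: GC content.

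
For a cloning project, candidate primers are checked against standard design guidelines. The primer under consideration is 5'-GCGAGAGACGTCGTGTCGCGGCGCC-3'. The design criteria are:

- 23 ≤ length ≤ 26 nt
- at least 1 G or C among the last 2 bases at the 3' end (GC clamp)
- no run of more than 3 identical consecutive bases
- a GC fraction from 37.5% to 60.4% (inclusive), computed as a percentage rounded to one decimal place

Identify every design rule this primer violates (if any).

Fails: GC content.

Base counts: A=3, T=3, G=11, C=8 (length 25).
length: length 25 ✓
GC clamp: 3' end CC has 2 G/C ✓
homopolymer run: longest run = 2 ✓
GC content: GC 19/25 = 76.0%, outside 37.5–60.4% ✗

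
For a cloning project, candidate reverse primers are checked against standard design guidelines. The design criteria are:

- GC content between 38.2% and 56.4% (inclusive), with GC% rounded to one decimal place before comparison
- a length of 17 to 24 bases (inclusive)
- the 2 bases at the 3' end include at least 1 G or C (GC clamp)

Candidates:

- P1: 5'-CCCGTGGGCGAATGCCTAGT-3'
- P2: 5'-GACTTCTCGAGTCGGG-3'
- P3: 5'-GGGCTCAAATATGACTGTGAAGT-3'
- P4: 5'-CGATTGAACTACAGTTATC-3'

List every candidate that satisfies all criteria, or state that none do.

P1 (20 nt, A=3 T=4 G=7 C=6): GC 13/20 = 65.0%, outside 38.2–56.4% ✗; length 20 ✓; 3' end GT has 1 G/C ✓ — fails.
P2 (16 nt, A=2 T=4 G=6 C=4): GC 10/16 = 62.5%, outside 38.2–56.4% ✗; length 16, outside 17–24 ✗; 3' end GG has 2 G/C ✓ — fails.
P3 (23 nt, A=7 T=6 G=7 C=3): GC 10/23 = 43.5% ✓; length 23 ✓; 3' end GT has 1 G/C ✓ — passes.
P4 (19 nt, A=6 T=6 G=3 C=4): GC 7/19 = 36.8%, outside 38.2–56.4% ✗; length 19 ✓; 3' end TC has 1 G/C ✓ — fails.

P3 only.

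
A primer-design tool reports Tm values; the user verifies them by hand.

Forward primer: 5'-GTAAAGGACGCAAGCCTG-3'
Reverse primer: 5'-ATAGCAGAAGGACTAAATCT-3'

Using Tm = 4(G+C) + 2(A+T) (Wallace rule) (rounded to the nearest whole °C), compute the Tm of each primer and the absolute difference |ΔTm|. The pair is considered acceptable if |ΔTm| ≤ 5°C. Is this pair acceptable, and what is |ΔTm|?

|ΔTm| = 2°C; the pair is acceptable.

Forward: A=6 T=2 G=6 C=4 → Tm = 2·8 + 4·10 = 56°C.
Reverse: A=9 T=4 G=4 C=3 → Tm = 2·13 + 4·7 = 54°C.
|ΔTm| = |56 − 54| = 2°C, ≤ 5°C.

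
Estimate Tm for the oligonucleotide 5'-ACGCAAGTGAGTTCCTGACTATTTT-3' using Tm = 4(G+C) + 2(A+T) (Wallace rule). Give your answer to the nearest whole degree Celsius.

Base counts: A=6, T=9, G=5, C=5 (length 25).
Tm = 2·(6+9) + 4·(5+5) = 2·15 + 4·10 = 30 + 40 = 70°C.

70°C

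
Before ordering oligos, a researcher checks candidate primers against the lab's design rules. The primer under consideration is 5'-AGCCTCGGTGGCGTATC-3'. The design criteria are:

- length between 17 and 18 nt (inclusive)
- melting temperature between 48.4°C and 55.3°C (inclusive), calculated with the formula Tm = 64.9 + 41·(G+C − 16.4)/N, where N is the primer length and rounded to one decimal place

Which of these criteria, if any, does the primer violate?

Meets all criteria.

Base counts: A=2, T=4, G=6, C=5 (length 17).
length: length 17 ✓
Tm: Tm = 64.9 + 41·(11 − 16.4)/17 = 51.9°C ✓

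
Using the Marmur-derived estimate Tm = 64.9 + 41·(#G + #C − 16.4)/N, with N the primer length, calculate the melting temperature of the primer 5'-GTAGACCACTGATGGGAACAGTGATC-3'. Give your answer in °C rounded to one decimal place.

Base counts: A=8, T=5, G=8, C=5; G+C = 13, N = 26.
Tm = 64.9 + 41·(13 − 16.4)/26 = 64.9 + -139.40/26 = 59.5°C.

59.5°C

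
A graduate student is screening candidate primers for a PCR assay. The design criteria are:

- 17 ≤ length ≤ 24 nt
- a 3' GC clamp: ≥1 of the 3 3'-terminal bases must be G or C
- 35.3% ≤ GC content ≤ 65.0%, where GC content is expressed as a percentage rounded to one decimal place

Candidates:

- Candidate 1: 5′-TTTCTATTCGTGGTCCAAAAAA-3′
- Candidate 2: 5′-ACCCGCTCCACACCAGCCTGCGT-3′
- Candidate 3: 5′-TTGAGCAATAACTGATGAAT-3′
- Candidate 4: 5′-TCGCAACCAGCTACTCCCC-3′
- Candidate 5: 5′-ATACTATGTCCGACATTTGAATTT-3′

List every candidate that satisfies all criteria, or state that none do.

Candidate 1 (22 nt, A=7 T=8 G=3 C=4): length 22 ✓; 3' end AAA has 0 G/C, need ≥1 ✗; GC 7/22 = 31.8%, outside 35.3–65.0% ✗ — fails.
Candidate 2 (23 nt, A=4 T=3 G=4 C=12): length 23 ✓; 3' end CGT has 2 G/C ✓; GC 16/23 = 69.6%, outside 35.3–65.0% ✗ — fails.
Candidate 3 (20 nt, A=8 T=6 G=4 C=2): length 20 ✓; 3' end AAT has 0 G/C, need ≥1 ✗; GC 6/20 = 30.0%, outside 35.3–65.0% ✗ — fails.
Candidate 4 (19 nt, A=4 T=3 G=2 C=10): length 19 ✓; 3' end CCC has 3 G/C ✓; GC 12/19 = 63.2% ✓ — passes.
Candidate 5 (24 nt, A=7 T=10 G=3 C=4): length 24 ✓; 3' end TTT has 0 G/C, need ≥1 ✗; GC 7/24 = 29.2%, outside 35.3–65.0% ✗ — fails.

Candidate 4 only.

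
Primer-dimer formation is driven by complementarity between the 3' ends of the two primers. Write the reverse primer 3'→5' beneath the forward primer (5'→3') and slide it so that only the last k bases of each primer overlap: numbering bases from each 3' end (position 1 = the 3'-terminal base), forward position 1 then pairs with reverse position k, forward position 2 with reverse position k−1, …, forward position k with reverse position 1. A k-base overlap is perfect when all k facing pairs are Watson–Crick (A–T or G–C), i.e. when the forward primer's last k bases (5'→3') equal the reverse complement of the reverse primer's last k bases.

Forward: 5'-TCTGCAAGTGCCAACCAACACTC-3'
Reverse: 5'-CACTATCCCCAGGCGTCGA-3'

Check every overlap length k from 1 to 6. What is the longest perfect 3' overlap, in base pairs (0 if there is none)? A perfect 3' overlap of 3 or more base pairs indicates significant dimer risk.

Last 6 bases (5'→3') — forward …ACACTC, reverse …CGTCGA.
Reverse complement of the reverse primer's last 6 bases: TCGACG; its first k bases are the reverse complement of the reverse primer's last k bases, so a perfect k-base overlap needs the forward primer's last k bases to equal them.
Comparing (forward last k vs required): k=1: C vs T ✗; k=2: TC vs TC ✓; k=3: CTC vs TCG ✗; k=4: ACTC vs TCGA ✗; k=5: CACTC vs TCGAC ✗; k=6: ACACTC vs TCGACG ✗.
Only k = 2 is perfect, so the longest perfect 3' overlap is 2.

Longest perfect overlap: 2 complementary base pairs; below the dimer-risk threshold (threshold 3).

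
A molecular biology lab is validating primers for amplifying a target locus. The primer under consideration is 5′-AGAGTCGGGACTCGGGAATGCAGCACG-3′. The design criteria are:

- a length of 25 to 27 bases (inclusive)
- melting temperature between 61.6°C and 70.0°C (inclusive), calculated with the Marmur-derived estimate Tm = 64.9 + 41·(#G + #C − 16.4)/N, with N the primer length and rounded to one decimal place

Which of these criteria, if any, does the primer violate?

Base counts: A=7, T=3, G=11, C=6 (length 27).
length: length 27 ✓
Tm: Tm = 64.9 + 41·(17 − 16.4)/27 = 65.8°C ✓

Meets all criteria.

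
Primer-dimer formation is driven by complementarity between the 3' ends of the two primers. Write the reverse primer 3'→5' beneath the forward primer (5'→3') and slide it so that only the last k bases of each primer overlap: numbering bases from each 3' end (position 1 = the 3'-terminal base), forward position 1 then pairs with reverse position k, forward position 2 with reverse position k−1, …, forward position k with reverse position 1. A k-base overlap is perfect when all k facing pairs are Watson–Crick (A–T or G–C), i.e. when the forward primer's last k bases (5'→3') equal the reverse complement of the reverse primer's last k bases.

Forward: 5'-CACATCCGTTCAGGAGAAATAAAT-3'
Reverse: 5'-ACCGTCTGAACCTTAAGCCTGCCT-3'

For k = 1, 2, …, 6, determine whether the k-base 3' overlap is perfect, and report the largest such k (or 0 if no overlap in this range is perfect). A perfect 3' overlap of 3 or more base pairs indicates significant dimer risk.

Longest perfect overlap: 0 complementary base pairs; below the dimer-risk threshold (threshold 3).

Last 6 bases (5'→3') — forward …ATAAAT, reverse …CTGCCT.
Reverse complement of the reverse primer's last 6 bases: AGGCAG; its first k bases are the reverse complement of the reverse primer's last k bases, so a perfect k-base overlap needs the forward primer's last k bases to equal them.
Comparing (forward last k vs required): k=1: T vs A ✗; k=2: AT vs AG ✗; k=3: AAT vs AGG ✗; k=4: AAAT vs AGGC ✗; k=5: TAAAT vs AGGCA ✗; k=6: ATAAAT vs AGGCAG ✗.
No overlap length from 1 to 6 is perfect, so the longest perfect 3' overlap is 0.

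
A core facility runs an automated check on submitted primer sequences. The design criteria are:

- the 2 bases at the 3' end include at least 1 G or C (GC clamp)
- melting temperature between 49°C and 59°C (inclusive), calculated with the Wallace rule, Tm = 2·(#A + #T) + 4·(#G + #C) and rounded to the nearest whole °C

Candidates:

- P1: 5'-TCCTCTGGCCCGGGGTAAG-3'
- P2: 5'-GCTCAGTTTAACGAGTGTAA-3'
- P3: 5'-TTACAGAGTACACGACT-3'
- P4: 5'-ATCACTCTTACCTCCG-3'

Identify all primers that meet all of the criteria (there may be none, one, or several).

None of the candidates satisfy all criteria.

P1 (19 nt, A=2 T=4 G=7 C=6): 3' end AG has 1 G/C ✓; Tm = 2·6 + 4·13 = 64°C, outside 49–59°C ✗ — fails.
P2 (20 nt, A=6 T=6 G=5 C=3): 3' end AA has 0 G/C, need ≥1 ✗; Tm = 2·12 + 4·8 = 56°C ✓ — fails.
P3 (17 nt, A=6 T=4 G=3 C=4): 3' end CT has 1 G/C ✓; Tm = 2·10 + 4·7 = 48°C, outside 49–59°C ✗ — fails.
P4 (16 nt, A=3 T=5 G=1 C=7): 3' end CG has 2 G/C ✓; Tm = 2·8 + 4·8 = 48°C, outside 49–59°C ✗ — fails.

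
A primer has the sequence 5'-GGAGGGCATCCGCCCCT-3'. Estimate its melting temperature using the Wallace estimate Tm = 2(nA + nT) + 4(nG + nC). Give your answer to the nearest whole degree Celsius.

60°C

Base counts: A=2, T=2, G=6, C=7 (length 17).
Tm = 2·(2+2) + 4·(6+7) = 2·4 + 4·13 = 8 + 52 = 60°C.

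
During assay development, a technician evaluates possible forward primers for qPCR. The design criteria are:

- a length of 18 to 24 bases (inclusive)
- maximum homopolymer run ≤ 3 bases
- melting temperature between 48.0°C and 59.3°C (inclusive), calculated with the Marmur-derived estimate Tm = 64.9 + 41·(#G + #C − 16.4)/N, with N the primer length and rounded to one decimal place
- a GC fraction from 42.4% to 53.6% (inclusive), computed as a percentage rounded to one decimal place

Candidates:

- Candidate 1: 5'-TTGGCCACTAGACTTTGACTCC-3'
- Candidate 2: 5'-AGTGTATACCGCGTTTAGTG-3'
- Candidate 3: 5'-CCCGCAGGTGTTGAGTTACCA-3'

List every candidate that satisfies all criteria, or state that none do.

Candidate 1 (22 nt, A=4 T=7 G=4 C=7): length 22 ✓; longest run = 3 ✓; Tm = 64.9 + 41·(11 − 16.4)/22 = 54.8°C ✓; GC 11/22 = 50.0% ✓ — passes.
Candidate 2 (20 nt, A=4 T=7 G=6 C=3): length 20 ✓; longest run = 3 ✓; Tm = 64.9 + 41·(9 − 16.4)/20 = 49.7°C ✓; GC 9/20 = 45.0% ✓ — passes.
Candidate 3 (21 nt, A=4 T=5 G=6 C=6): length 21 ✓; longest run = 3 ✓; Tm = 64.9 + 41·(12 − 16.4)/21 = 56.3°C ✓; GC 12/21 = 57.1%, outside 42.4–53.6% ✗ — fails.

Candidate 1 and Candidate 2.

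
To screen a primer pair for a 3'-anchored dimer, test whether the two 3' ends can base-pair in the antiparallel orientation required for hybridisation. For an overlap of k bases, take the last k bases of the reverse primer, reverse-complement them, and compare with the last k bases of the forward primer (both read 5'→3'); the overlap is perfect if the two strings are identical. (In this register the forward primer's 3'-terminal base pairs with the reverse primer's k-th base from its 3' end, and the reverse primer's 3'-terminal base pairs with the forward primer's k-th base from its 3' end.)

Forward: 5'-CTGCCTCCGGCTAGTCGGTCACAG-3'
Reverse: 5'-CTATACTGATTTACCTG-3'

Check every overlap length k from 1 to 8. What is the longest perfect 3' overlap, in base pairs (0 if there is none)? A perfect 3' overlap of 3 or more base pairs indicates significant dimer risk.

Longest perfect overlap: 3 complementary base pairs; significant dimer risk (threshold 3).

Last 8 bases (5'→3') — forward …GGTCACAG, reverse …TTTACCTG.
Reverse complement of the reverse primer's last 8 bases: CAGGTAAA; its first k bases are the reverse complement of the reverse primer's last k bases, so a perfect k-base overlap needs the forward primer's last k bases to equal them.
Comparing (forward last k vs required): k=1: G vs C ✗; k=2: AG vs CA ✗; k=3: CAG vs CAG ✓; k=4: ACAG vs CAGG ✗; k=5: CACAG vs CAGGT ✗; k=6: TCACAG vs CAGGTA ✗; k=7: GTCACAG vs CAGGTAA ✗; k=8: GGTCACAG vs CAGGTAAA ✗.
Only k = 3 is perfect, so the longest perfect 3' overlap is 3.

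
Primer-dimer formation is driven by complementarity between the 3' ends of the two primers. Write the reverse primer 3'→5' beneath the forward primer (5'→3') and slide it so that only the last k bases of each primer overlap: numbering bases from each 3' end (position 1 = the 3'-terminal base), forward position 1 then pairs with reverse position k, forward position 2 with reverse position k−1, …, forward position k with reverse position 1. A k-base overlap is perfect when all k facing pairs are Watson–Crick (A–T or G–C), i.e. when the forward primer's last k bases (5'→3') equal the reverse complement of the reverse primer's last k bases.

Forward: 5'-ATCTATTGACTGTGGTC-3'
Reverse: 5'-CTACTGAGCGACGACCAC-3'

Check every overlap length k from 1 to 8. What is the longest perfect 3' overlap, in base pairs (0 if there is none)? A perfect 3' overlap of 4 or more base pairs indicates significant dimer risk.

Longest perfect overlap: 6 complementary base pairs; significant dimer risk (threshold 4).

Last 8 bases (5'→3') — forward …CTGTGGTC, reverse …ACGACCAC.
Reverse complement of the reverse primer's last 8 bases: GTGGTCGT; its first k bases are the reverse complement of the reverse primer's last k bases, so a perfect k-base overlap needs the forward primer's last k bases to equal them.
Comparing (forward last k vs required): k=1: C vs G ✗; k=2: TC vs GT ✗; k=3: GTC vs GTG ✗; k=4: GGTC vs GTGG ✗; k=5: TGGTC vs GTGGT ✗; k=6: GTGGTC vs GTGGTC ✓; k=7: TGTGGTC vs GTGGTCG ✗; k=8: CTGTGGTC vs GTGGTCGT ✗.
Only k = 6 is perfect, so the longest perfect 3' overlap is 6.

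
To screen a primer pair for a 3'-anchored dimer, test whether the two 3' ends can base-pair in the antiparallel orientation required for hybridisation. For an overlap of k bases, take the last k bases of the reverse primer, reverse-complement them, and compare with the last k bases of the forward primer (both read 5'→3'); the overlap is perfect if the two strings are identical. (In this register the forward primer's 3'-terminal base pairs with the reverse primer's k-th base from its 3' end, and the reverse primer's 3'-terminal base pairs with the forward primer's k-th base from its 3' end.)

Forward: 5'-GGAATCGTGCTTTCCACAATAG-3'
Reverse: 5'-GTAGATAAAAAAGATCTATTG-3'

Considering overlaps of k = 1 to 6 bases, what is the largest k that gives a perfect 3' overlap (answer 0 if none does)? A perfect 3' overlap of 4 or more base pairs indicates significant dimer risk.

Last 6 bases (5'→3') — forward …CAATAG, reverse …CTATTG.
Reverse complement of the reverse primer's last 6 bases: CAATAG; its first k bases are the reverse complement of the reverse primer's last k bases, so a perfect k-base overlap needs the forward primer's last k bases to equal them.
Comparing (forward last k vs required): k=1: G vs C ✗; k=2: AG vs CA ✗; k=3: TAG vs CAA ✗; k=4: ATAG vs CAAT ✗; k=5: AATAG vs CAATA ✗; k=6: CAATAG vs CAATAG ✓.
Only k = 6 is perfect, so the longest perfect 3' overlap is 6.

Longest perfect overlap: 6 complementary base pairs; significant dimer risk (threshold 4).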